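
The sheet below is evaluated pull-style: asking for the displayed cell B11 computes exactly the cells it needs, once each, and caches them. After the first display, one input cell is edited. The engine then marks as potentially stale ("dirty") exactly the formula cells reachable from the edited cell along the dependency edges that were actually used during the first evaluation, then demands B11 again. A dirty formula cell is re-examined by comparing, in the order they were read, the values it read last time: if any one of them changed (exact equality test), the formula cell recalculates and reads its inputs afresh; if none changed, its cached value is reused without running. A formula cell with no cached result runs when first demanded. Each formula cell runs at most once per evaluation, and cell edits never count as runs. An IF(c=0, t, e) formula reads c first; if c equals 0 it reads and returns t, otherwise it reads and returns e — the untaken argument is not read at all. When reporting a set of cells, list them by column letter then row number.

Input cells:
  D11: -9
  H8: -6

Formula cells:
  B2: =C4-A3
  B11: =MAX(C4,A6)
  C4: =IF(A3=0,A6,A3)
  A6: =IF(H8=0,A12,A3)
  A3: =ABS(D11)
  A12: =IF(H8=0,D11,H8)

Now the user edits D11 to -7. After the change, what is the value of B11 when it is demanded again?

Demanding B11 again yields 7.

First demand of the output computes:
  A3 = ABS(-9) = 9
  A6 = IF(H8=0: H8=-6 -> else branch A3) = 9
  C4 = IF(A3=0: A3=9 -> else branch A3) = 9
  B11 = MAX(9, 9) = 9

After the edit, cleaning proceeds:
  A3: a read changed (D11 -9->-7) — executes, giving 7.
  A6: a read changed (A3 9->7) — executes, giving 7.
  C4: a read changed (A3 9->7; A3 9->7) — executes, giving 7.
  B11: a read changed (C4 9->7; A6 9->7) — executes, giving 7.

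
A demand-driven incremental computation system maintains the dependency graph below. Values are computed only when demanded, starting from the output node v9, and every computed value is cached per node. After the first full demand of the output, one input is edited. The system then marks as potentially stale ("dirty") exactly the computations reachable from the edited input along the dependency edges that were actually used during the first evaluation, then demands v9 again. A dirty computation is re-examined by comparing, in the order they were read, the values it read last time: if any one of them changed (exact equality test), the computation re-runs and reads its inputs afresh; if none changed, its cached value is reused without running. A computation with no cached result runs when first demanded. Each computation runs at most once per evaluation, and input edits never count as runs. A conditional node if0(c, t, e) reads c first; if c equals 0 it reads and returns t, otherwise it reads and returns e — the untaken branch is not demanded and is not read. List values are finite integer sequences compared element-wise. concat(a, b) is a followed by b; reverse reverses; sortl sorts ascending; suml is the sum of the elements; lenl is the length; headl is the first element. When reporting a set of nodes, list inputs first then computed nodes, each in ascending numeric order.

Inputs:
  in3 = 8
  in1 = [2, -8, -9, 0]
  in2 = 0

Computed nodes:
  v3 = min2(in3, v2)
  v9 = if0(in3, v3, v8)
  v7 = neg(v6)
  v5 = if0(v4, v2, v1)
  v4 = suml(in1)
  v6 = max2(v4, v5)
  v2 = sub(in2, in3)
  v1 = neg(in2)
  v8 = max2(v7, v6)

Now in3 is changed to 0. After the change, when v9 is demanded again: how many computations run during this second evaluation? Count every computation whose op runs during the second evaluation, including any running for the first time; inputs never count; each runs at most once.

Computations that run: v2, v3, v9 — 3 in total.
Key observation: a condition flipped, so demand reaches new nodes — v2, v3 run for the first time.

First evaluation (everything demanded from the output):
  v1 = neg(0) = 0
  v4 = suml([2, -8, -9, 0]) = -15
  v5 = if0(v4=-15 -> else branch v1) = 0
  v6 = max2(-15, 0) = 0
  v7 = neg(0) = 0
  v8 = max2(0, 0) = 0
  v9 = if0(in3=8 -> else branch v8) = 0

Propagation after the edit:
  v2: demanded for the first time — runs, produces 0.
  v3: demanded for the first time — runs, produces 0.
  v9: runs — in3 8->0; result 0 (same value as before).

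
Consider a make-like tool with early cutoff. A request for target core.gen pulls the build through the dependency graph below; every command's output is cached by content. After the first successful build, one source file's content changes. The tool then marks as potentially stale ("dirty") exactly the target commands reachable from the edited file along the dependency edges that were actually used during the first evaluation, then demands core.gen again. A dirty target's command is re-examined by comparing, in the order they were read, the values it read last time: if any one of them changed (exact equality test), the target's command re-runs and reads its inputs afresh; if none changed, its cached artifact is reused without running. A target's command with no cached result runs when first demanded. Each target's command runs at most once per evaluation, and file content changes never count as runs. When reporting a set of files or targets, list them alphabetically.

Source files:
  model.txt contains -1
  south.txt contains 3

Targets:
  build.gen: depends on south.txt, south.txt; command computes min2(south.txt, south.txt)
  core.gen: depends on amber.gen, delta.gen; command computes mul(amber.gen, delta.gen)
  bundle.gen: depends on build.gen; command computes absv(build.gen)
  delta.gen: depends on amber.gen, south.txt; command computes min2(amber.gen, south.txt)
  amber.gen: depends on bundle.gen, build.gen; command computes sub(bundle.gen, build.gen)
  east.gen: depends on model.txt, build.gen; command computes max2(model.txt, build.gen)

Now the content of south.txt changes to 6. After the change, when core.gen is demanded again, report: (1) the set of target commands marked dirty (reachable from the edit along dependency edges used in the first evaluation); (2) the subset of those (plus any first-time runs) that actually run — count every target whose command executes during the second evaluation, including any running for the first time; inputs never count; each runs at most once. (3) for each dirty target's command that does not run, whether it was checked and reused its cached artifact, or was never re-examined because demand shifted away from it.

First demand of the output computes:
  build.gen = min2(3, 3) = 3
  bundle.gen = absv(3) = 3
  amber.gen = sub(3, 3) = 0
  delta.gen = min2(0, 3) = 0
  core.gen = mul(0, 0) = 0

After the edit, cleaning proceeds:
  build.gen: a read changed (south.txt 3->6; south.txt 3->6) — executes, giving 6.
  bundle.gen: a read changed (build.gen 3->6) — executes, giving 6.
  amber.gen: a read changed (bundle.gen 3->6; build.gen 3->6) — executes, giving 0 — identical to its old value.
  delta.gen: a read changed (south.txt 3->6) — executes, giving 0 — identical to its old value.
  core.gen: dirty, but its reads are unchanged (amber.gen unchanged, delta.gen unchanged); cached 0 stands.

Note where the cutoff bites: core.gen is checked, finds nothing changed, and keeps its cache.

The edit dirties: amber.gen, build.gen, bundle.gen, core.gen, delta.gen.
4 target commands run: amber.gen, build.gen, bundle.gen, delta.gen.
Cache hits after checking: core.gen.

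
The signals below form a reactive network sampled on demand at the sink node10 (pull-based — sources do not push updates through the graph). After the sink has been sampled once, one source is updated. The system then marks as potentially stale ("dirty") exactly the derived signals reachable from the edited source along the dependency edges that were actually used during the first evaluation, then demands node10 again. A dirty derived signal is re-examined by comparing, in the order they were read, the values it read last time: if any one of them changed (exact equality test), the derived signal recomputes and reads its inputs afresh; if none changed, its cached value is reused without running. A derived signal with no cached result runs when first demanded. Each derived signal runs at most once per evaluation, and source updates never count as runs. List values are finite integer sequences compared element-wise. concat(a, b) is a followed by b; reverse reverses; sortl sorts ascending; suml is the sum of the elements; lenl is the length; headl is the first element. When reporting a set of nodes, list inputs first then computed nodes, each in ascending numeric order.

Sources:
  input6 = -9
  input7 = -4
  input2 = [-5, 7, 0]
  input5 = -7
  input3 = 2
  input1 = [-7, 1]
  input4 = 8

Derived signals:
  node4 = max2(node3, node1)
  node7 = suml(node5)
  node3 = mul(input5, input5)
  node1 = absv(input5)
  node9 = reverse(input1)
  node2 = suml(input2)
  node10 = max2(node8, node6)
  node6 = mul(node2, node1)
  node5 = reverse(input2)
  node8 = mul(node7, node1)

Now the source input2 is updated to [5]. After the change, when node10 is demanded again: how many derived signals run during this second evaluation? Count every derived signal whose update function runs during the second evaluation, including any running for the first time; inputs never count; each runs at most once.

Run set: node2, node5, node6, node7, node8, node10 (6 run).

Initial pass — values computed on the first demand:
  node1 = absv(-7) = 7
  node2 = suml([-5, 7, 0]) = 2
  node5 = reverse([-5, 7, 0]) = [0, 7, -5]
  node6 = mul(2, 7) = 14
  node7 = suml([0, 7, -5]) = 2
  node8 = mul(2, 7) = 14
  node10 = max2(14, 14) = 14

Second demand — change propagation:
  node2: re-runs because input2 [-5, 7, 0]->[5]; new result 5.
  node5: re-runs because input2 [-5, 7, 0]->[5]; new result [5].
  node6: re-runs because node2 2->5; new result 35.
  node7: re-runs because node5 [0, 7, -5]->[5]; new result 5.
  node8: re-runs because node7 2->5; new result 35.
  node10: re-runs because node8 14->35; node6 14->35; new result 35.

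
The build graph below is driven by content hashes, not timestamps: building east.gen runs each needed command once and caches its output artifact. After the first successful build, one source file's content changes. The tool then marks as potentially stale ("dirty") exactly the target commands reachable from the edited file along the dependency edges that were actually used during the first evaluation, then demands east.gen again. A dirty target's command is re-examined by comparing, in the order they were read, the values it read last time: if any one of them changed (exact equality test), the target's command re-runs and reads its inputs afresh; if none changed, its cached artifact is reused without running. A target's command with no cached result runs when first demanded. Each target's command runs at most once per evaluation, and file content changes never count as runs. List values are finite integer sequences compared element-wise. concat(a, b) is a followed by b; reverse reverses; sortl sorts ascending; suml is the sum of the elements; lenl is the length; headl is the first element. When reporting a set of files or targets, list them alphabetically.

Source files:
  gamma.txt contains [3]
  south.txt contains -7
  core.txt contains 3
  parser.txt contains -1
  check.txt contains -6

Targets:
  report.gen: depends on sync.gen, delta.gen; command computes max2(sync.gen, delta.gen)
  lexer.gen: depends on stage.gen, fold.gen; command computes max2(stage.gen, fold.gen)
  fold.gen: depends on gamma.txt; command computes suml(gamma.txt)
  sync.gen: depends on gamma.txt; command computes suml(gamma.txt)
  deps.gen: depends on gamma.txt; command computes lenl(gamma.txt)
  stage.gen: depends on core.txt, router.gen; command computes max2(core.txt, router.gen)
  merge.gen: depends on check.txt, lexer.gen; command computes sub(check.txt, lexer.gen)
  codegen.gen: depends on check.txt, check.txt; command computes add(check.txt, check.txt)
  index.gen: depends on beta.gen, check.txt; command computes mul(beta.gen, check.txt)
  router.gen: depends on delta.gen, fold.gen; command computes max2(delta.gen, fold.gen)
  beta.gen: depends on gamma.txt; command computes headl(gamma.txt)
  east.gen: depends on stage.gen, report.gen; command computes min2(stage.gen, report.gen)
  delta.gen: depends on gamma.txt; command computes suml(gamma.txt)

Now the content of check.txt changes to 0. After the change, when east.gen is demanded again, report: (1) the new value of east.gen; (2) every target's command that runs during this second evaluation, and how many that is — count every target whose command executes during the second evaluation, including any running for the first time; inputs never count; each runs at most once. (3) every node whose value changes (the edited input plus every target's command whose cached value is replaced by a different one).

east.gen now evaluates to 3.
Run set: none (0 run).
Changed values: check.txt.
The important point: nothing the output needs ever reads check.txt, so the edit is invisible to it.

Initial pass — values computed on the first demand:
  delta.gen = suml([3]) = 3
  fold.gen = suml([3]) = 3
  router.gen = max2(3, 3) = 3
  stage.gen = max2(3, 3) = 3
  sync.gen = suml([3]) = 3
  report.gen = max2(3, 3) = 3
  east.gen = min2(3, 3) = 3

Second demand — change propagation:
  no demanded computation ever read check.txt, so the edit dirties nothing and nothing runs.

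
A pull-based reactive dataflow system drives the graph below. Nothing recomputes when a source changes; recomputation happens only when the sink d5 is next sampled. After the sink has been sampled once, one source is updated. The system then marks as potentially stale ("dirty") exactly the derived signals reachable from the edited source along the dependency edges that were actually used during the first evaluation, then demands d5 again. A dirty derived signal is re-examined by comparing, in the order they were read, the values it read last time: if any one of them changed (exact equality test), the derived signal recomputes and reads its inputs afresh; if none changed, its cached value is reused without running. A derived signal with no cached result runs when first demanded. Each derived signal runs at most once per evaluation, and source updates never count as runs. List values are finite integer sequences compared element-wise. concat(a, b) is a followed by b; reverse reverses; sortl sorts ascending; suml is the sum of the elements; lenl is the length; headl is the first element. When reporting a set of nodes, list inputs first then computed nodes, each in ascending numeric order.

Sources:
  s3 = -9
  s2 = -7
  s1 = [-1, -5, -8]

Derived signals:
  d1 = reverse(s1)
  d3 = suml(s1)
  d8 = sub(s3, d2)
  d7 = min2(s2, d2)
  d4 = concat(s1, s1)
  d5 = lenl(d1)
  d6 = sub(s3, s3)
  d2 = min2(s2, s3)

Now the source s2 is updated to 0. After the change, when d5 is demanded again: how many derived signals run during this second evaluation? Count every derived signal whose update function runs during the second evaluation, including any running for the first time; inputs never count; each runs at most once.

First evaluation (everything demanded from the output):
  d1 = reverse([-1, -5, -8]) = [-8, -5, -1]
  d5 = lenl([-8, -5, -1]) = 3

Propagation after the edit:
  s2 feeds no computation that the output demands — nothing is marked dirty and nothing runs.

Key observation: s2 is never demanded by the output, so the edit triggers no recomputation at all.

Derived signals that run: none — 0 in total.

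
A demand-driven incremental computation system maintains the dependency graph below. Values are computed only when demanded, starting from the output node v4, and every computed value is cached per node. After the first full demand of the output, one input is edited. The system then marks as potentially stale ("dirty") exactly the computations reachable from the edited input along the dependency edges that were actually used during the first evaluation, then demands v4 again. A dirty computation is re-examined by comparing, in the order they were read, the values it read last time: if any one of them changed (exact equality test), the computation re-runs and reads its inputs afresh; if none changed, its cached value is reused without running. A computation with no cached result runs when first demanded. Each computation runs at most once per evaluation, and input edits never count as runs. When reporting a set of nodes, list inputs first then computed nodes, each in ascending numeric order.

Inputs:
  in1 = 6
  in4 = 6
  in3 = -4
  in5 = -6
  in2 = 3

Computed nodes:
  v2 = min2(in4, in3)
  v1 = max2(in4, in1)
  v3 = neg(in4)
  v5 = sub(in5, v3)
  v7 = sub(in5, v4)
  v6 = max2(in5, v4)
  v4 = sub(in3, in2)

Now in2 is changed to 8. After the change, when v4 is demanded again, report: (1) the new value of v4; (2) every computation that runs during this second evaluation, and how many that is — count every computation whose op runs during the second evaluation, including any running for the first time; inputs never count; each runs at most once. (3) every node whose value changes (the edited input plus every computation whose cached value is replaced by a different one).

New value of v4: -12.
Computations that run: v4 — 1 in total.
Values that change: in2, v4.

First evaluation (everything demanded from the output):
  v4 = sub(-4, 3) = -7

Propagation after the edit:
  v4: runs — in2 3->8; result -12.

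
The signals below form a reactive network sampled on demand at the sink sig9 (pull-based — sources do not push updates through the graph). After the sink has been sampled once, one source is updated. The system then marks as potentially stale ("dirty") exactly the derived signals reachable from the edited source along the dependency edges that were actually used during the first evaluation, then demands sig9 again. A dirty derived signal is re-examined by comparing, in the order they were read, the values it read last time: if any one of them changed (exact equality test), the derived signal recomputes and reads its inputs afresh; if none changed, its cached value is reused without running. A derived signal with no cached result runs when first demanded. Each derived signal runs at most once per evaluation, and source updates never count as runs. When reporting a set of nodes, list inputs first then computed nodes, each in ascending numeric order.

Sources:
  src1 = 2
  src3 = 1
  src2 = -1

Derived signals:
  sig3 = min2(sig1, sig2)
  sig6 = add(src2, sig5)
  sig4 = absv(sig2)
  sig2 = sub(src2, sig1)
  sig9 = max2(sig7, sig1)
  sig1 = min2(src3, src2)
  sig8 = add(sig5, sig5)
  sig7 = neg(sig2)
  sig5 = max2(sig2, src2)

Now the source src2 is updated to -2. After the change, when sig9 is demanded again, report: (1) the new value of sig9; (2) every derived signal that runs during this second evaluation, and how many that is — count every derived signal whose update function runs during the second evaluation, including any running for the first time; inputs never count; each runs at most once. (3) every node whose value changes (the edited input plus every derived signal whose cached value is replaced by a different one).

sig9 now evaluates to 0.
Run set: sig1, sig2, sig9 (3 run).
Changed values: src2, sig1.
The important point: at sig7 every value read last time is unchanged, so the dirty flag clears without a run.

Initial pass — values computed on the first demand:
  sig1 = min2(1, -1) = -1
  sig2 = sub(-1, -1) = 0
  sig7 = neg(0) = 0
  sig9 = max2(0, -1) = 0

Second demand — change propagation:
  sig1: re-runs because src2 -1->-2; new result -2.
  sig2: re-runs because src2 -1->-2; sig1 -1->-2; new result 0 (unchanged).
  sig7: re-examined; everything it read last time is the same (sig2 unchanged) — cache 0 kept, no run.
  sig9: re-runs because sig1 -1->-2; new result 0 (unchanged).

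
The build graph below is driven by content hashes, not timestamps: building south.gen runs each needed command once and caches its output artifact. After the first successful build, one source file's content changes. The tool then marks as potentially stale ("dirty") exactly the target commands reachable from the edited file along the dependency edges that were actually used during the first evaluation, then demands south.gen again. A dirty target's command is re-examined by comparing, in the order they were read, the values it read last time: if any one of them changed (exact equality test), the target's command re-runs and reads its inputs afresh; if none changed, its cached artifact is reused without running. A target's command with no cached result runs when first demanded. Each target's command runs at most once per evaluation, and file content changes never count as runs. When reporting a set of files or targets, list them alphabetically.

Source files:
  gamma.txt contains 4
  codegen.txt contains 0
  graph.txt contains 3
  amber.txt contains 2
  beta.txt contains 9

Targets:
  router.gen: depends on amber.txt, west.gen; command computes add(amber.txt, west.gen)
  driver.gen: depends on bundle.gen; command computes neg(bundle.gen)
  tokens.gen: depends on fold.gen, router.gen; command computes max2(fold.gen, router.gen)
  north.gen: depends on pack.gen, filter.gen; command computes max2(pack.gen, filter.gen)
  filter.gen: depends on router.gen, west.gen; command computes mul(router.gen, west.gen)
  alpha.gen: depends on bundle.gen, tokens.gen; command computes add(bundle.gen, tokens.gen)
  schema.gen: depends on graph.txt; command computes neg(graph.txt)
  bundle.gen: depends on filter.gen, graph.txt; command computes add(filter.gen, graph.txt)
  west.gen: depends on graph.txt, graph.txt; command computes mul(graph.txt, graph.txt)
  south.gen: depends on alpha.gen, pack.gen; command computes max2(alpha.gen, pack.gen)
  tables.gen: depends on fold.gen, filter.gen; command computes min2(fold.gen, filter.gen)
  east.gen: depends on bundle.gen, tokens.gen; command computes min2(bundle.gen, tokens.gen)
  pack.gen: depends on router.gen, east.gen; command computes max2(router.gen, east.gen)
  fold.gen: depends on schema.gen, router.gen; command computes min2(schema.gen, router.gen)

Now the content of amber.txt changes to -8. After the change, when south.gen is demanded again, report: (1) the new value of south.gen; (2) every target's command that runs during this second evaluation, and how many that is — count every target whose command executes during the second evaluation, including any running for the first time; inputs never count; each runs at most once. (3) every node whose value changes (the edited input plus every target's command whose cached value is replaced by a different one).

Initial pass — values computed on the first demand:
  schema.gen = neg(3) = -3
  west.gen = mul(3, 3) = 9
  router.gen = add(2, 9) = 11
  filter.gen = mul(11, 9) = 99
  bundle.gen = add(99, 3) = 102
  fold.gen = min2(-3, 11) = -3
  tokens.gen = max2(-3, 11) = 11
  alpha.gen = add(102, 11) = 113
  east.gen = min2(102, 11) = 11
  pack.gen = max2(11, 11) = 11
  south.gen = max2(113, 11) = 113

Second demand — change propagation:
  router.gen: re-runs because amber.txt 2->-8; new result 1.
  filter.gen: re-runs because router.gen 11->1; new result 9.
  bundle.gen: re-runs because filter.gen 99->9; new result 12.
  fold.gen: re-runs because router.gen 11->1; new result -3 (unchanged).
  tokens.gen: re-runs because router.gen 11->1; new result 1.
  alpha.gen: re-runs because bundle.gen 102->12; tokens.gen 11->1; new result 13.
  east.gen: re-runs because bundle.gen 102->12; tokens.gen 11->1; new result 1.
  pack.gen: re-runs because router.gen 11->1; east.gen 11->1; new result 1.
  south.gen: re-runs because alpha.gen 113->13; pack.gen 11->1; new result 13.

south.gen now evaluates to 13.
Run set: alpha.gen, bundle.gen, east.gen, filter.gen, fold.gen, pack.gen, router.gen, south.gen, tokens.gen (9 run).
Changed values: alpha.gen, amber.txt, bundle.gen, east.gen, filter.gen, pack.gen, router.gen, south.gen, tokens.gen.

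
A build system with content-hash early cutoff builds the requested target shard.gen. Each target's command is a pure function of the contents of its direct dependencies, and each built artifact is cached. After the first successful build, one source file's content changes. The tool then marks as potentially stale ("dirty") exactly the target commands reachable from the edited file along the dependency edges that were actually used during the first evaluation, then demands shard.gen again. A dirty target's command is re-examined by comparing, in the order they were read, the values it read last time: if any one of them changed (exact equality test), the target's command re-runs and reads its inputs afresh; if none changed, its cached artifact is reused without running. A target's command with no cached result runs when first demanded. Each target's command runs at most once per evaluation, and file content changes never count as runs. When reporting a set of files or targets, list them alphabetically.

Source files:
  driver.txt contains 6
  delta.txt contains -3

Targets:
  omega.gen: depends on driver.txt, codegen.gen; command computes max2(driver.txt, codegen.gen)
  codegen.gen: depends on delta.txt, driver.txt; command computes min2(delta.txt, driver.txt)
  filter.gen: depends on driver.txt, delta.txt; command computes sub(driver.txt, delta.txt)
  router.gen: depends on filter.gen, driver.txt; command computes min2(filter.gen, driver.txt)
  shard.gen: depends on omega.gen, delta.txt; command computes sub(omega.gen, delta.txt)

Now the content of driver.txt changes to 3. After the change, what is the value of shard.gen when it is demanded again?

New value of shard.gen: 6.

First evaluation (everything demanded from the output):
  codegen.gen = min2(-3, 6) = -3
  omega.gen = max2(6, -3) = 6
  shard.gen = sub(6, -3) = 9

Propagation after the edit:
  codegen.gen: runs — driver.txt 6->3; result -3 (same value as before).
  omega.gen: runs — driver.txt 6->3; result 3.
  shard.gen: runs — omega.gen 6->3; result 6.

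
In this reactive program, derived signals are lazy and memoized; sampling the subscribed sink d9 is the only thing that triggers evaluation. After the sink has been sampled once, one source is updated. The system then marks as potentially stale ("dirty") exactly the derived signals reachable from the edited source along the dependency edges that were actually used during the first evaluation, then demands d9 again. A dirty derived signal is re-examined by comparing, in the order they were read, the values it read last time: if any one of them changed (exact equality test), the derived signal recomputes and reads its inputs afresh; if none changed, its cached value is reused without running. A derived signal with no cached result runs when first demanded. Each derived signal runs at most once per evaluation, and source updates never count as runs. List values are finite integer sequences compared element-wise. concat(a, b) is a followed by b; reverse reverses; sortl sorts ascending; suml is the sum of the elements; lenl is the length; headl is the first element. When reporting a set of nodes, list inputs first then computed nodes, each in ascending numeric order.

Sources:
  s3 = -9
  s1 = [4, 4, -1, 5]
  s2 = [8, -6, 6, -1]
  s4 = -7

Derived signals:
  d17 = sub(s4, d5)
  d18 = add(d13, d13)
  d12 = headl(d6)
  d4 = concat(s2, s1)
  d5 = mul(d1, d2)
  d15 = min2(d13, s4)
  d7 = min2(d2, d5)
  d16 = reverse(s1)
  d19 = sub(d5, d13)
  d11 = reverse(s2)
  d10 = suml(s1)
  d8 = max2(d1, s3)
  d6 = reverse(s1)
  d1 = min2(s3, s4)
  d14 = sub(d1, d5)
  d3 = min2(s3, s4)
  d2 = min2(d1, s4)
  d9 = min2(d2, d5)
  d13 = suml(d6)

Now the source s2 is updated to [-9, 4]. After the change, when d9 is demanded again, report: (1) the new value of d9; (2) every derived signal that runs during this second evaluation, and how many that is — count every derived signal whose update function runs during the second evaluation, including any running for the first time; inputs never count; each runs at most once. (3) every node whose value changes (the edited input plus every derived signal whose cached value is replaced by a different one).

Demanding d9 again yields -9.
0 derived signals run: none.
The nodes whose values change: s2.
Note the shortcut — s2 feeds only undemanded nodes, so no recomputation happens.

First demand of the output computes:
  d1 = min2(-9, -7) = -9
  d2 = min2(-9, -7) = -9
  d5 = mul(-9, -9) = 81
  d9 = min2(-9, 81) = -9

After the edit, cleaning proceeds:
  s2 only reaches undemanded nodes; the second demand re-runs nothing.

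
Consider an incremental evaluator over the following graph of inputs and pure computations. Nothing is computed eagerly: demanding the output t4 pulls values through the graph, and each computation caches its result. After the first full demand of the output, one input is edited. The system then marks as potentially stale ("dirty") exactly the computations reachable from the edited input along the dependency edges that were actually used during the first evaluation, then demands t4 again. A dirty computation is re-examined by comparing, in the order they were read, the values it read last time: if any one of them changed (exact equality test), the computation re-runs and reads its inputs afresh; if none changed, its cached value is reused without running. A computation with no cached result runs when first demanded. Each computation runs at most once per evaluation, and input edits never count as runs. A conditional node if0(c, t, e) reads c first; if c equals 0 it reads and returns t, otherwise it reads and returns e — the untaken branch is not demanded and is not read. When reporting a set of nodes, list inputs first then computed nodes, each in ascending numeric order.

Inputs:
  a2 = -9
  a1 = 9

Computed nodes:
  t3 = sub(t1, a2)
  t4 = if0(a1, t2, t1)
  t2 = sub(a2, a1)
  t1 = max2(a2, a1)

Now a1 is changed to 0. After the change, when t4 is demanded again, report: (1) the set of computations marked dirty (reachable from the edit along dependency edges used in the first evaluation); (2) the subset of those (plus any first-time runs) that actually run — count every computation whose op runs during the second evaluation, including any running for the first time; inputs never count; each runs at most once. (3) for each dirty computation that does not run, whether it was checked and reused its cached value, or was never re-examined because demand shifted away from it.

Initial pass — values computed on the first demand:
  t1 = max2(-9, 9) = 9
  t4 = if0(a1=9 -> else branch t1) = 9

Second demand — change propagation:
  t1: dirty yet unreached — the second evaluation never asks for it.
  t2: newly demanded (no cache) — executes and yields -9.
  t4: re-runs because a1 9->0; new result -9.

The important point: the flipped condition redirects demand; t1 is left stale, never re-checked.

Dirty set: t1, t4.
Run set: t2, t4 (2 run).
Left stale — demand moved off them: t1.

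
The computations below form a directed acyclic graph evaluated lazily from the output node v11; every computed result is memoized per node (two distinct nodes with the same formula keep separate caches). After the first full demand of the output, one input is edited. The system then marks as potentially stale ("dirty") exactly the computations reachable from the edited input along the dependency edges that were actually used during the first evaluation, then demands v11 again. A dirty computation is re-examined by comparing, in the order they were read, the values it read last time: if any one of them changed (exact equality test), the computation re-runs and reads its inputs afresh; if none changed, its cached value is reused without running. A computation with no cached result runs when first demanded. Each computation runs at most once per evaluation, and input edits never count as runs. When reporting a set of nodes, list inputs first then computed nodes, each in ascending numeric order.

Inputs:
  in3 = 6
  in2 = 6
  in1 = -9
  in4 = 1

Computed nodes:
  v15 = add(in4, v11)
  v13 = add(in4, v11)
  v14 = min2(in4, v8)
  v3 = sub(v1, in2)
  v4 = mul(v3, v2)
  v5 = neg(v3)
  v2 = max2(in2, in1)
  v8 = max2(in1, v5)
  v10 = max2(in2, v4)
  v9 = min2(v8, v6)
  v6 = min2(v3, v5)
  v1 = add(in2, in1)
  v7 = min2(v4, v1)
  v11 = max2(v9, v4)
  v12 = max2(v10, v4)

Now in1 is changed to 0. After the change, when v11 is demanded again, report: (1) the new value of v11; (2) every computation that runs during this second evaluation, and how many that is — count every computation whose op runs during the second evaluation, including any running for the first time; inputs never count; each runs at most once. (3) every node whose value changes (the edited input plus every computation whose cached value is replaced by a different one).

First demand of the output computes:
  v1 = add(6, -9) = -3
  v2 = max2(6, -9) = 6
  v3 = sub(-3, 6) = -9
  v4 = mul(-9, 6) = -54
  v5 = neg(-9) = 9
  v6 = min2(-9, 9) = -9
  v8 = max2(-9, 9) = 9
  v9 = min2(9, -9) = -9
  v11 = max2(-9, -54) = -9

After the edit, cleaning proceeds:
  v1: a read changed (in1 -9->0) — executes, giving 6.
  v2: a read changed (in1 -9->0) — executes, giving 6 — identical to its old value.
  v3: a read changed (v1 -3->6) — executes, giving 0.
  v4: a read changed (v3 -9->0) — executes, giving 0.
  v5: a read changed (v3 -9->0) — executes, giving 0.
  v6: a read changed (v3 -9->0; v5 9->0) — executes, giving 0.
  v8: a read changed (in1 -9->0; v5 9->0) — executes, giving 0.
  v9: a read changed (v8 9->0; v6 -9->0) — executes, giving 0.
  v11: a read changed (v9 -9->0; v4 -54->0) — executes, giving 0.

Demanding v11 again yields 0.
9 computations run: v1, v2, v3, v4, v5, v6, v8, v9, v11.
The nodes whose values change: in1, v1, v3, v4, v5, v6, v8, v9, v11.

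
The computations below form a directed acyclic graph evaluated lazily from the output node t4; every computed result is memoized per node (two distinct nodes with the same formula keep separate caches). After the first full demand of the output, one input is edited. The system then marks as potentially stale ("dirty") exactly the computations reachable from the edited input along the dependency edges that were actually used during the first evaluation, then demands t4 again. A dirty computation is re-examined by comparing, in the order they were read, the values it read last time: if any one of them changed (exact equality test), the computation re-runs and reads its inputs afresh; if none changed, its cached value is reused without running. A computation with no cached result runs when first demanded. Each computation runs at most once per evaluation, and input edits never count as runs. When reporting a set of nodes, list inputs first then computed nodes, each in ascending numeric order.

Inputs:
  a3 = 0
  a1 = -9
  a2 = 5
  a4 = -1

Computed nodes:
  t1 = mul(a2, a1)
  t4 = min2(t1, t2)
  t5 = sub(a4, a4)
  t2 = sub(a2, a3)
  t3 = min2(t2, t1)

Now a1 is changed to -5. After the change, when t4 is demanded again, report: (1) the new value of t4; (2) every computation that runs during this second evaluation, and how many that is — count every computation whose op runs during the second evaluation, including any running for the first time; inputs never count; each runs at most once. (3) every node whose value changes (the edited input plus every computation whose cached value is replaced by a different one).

First demand of the output computes:
  t1 = mul(5, -9) = -45
  t2 = sub(5, 0) = 5
  t4 = min2(-45, 5) = -45

After the edit, cleaning proceeds:
  t1: a read changed (a1 -9->-5) — executes, giving -25.
  t4: a read changed (t1 -45->-25) — executes, giving -25.

Demanding t4 again yields -25.
2 computations run: t1, t4.
The nodes whose values change: a1, t1, t4.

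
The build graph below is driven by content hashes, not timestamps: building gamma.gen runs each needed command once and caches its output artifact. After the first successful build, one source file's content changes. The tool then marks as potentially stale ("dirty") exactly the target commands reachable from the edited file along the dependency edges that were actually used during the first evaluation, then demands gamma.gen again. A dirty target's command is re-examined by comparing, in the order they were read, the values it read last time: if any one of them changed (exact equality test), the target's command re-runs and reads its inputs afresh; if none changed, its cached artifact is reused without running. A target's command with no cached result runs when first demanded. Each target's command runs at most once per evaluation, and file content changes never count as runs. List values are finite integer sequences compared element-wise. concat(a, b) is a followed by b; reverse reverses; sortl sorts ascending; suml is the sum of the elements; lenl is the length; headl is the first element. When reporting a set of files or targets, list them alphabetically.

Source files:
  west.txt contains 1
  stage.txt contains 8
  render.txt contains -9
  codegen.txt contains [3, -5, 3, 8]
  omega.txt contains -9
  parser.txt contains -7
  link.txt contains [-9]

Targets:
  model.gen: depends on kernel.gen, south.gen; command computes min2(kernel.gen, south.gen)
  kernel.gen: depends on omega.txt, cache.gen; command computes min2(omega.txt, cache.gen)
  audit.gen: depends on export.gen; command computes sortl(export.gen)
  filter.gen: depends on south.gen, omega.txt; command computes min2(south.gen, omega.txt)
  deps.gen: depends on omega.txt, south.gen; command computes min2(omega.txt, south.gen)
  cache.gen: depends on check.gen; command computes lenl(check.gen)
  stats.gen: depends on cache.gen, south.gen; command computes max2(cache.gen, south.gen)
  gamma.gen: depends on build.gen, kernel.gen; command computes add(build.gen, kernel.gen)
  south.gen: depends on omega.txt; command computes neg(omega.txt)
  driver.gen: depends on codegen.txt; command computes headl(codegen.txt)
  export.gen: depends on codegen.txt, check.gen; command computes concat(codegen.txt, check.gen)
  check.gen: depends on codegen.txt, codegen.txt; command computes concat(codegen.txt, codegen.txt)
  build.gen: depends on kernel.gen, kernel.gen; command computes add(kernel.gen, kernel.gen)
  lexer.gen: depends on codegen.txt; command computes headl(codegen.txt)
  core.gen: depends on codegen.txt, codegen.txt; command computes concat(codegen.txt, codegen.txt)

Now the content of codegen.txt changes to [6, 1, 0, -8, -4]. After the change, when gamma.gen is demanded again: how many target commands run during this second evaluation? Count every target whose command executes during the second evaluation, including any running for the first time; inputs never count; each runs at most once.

Initial pass — values computed on the first demand:
  check.gen = concat([3, -5, 3, 8], [3, -5, 3, 8]) = [3, -5, 3, 8, 3, -5, 3, 8]
  cache.gen = lenl([3, -5, 3, 8, 3, -5, 3, 8]) = 8
  kernel.gen = min2(-9, 8) = -9
  build.gen = add(-9, -9) = -18
  gamma.gen = add(-18, -9) = -27

Second demand — change propagation:
  check.gen: re-runs because codegen.txt [3, -5, 3, 8]->[6, 1, 0, -8, -4]; codegen.txt [3, -5, 3, 8]->[6, 1, 0, -8, -4]; new result [6, 1, 0, -8, -4, 6, 1, 0, -8, -4].
  cache.gen: re-runs because check.gen [3, -5, 3, 8, 3, -5, 3, 8]->[6, 1, 0, -8, -4, 6, 1, 0, -8, -4]; new result 10.
  kernel.gen: re-runs because cache.gen 8->10; new result -9 (unchanged).
  build.gen: re-examined; everything it read last time is the same (kernel.gen unchanged, kernel.gen unchanged) — cache -18 kept, no run.
  gamma.gen: re-examined; everything it read last time is the same (build.gen unchanged, kernel.gen unchanged) — cache -27 kept, no run.

The important point: kernel.gen recomputes to an identical value, and the output ends up unchanged.

Run set: cache.gen, check.gen, kernel.gen (3 run).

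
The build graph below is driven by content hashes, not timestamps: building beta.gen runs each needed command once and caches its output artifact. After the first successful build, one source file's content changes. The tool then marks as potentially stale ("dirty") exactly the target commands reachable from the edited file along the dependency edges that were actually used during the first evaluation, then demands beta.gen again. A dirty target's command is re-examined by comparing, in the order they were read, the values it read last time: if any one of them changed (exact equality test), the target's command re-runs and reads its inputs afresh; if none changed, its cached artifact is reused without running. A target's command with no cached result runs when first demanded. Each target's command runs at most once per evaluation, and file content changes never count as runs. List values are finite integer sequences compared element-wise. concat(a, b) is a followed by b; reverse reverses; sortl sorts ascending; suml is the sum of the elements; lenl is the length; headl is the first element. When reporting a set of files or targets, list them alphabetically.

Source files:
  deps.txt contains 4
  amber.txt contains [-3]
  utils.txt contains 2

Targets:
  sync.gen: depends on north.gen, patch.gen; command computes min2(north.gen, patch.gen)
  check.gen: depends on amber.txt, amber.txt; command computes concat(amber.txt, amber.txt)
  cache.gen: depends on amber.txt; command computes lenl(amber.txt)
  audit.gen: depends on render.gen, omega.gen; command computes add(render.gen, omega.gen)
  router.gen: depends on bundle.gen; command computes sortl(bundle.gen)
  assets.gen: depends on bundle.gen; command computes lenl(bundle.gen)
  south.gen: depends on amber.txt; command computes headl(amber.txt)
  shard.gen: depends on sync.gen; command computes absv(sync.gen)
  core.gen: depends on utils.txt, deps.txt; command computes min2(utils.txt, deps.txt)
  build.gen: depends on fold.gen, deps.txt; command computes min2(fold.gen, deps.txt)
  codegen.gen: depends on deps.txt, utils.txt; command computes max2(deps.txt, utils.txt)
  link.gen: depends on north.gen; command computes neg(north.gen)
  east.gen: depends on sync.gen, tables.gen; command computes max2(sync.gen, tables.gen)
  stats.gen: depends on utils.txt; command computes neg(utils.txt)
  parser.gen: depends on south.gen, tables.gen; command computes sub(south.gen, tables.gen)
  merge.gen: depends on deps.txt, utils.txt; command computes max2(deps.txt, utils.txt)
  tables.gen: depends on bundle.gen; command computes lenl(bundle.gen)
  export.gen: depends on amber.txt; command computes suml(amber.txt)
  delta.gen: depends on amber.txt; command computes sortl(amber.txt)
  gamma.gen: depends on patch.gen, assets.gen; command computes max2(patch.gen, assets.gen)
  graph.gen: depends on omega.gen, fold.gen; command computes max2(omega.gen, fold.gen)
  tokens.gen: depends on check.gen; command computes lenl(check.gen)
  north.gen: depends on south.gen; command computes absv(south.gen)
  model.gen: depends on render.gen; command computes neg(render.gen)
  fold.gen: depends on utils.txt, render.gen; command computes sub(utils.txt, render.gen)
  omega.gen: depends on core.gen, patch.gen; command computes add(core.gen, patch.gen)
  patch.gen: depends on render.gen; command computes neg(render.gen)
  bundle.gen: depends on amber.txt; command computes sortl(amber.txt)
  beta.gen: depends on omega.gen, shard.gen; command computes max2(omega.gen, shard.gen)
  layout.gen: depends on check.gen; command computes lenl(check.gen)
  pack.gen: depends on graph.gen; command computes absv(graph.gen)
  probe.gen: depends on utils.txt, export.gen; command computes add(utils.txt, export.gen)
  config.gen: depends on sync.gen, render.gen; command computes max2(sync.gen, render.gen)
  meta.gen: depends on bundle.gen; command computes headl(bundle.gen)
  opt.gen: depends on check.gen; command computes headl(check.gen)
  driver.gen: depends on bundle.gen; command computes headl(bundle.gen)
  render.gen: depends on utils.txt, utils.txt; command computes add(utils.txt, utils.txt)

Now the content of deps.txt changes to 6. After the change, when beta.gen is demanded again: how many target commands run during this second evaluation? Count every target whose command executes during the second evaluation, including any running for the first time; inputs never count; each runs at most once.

Run set: core.gen (1 run).
The important point: core.gen recomputes to an identical value, and the output ends up unchanged.

Initial pass — values computed on the first demand:
  core.gen = min2(2, 4) = 2
  render.gen = add(2, 2) = 4
  patch.gen = neg(4) = -4
  omega.gen = add(2, -4) = -2
  south.gen = headl([-3]) = -3
  north.gen = absv(-3) = 3
  sync.gen = min2(3, -4) = -4
  shard.gen = absv(-4) = 4
  beta.gen = max2(-2, 4) = 4

Second demand — change propagation:
  core.gen: re-runs because deps.txt 4->6; new result 2 (unchanged).
  omega.gen: re-examined; everything it read last time is the same (core.gen unchanged, patch.gen unchanged) — cache -2 kept, no run.
  beta.gen: re-examined; everything it read last time is the same (omega.gen unchanged, shard.gen unchanged) — cache 4 kept, no run.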